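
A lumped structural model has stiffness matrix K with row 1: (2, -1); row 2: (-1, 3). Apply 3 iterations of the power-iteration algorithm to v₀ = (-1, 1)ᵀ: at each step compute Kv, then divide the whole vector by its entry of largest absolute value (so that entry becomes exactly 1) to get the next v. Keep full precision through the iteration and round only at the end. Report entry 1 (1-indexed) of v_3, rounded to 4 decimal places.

-0.6364

Kv0 = (-3.00000, 4.00000); divide by 4.00000 → v1 = (-0.75000, 1.00000)
Kv1 = (-2.50000, 3.75000); divide by 3.75000 → v2 = (-0.66667, 1.00000)
Kv2 = (-2.33333, 3.66667); divide by 3.66667 → v3 = (-0.63636, 1.00000)
Requested entry of v3: -35/55 = -0.6364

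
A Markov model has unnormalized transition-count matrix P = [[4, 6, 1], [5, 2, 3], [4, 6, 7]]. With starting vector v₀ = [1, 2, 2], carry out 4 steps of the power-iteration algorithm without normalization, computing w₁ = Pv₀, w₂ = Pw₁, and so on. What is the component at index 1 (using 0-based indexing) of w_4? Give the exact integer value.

w1 = Pv₀ = (18, 15, 30)
w2 = Pw1 = (192, 210, 372)
w3 = Pw2 = (2400, 2496, 4632)
w4 = Pw3 = (29208, 30888, 57000)
The requested component of w4 is 30888.

30888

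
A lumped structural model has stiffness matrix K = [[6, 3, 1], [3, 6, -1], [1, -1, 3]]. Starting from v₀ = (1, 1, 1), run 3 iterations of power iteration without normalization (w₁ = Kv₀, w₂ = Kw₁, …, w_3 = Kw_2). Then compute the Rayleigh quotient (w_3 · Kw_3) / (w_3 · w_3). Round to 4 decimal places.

λ ≈ 8.9840

w1 = Kv₀ = (10, 8, 3)
w2 = Kw1 = (87, 75, 11)
w3 = Kw2 = (758, 700, 45)
Kw3 = (6693, 6429, 193)
w3·Kw3 = 758·6693 + 700·6429 + 45·193 = 9582279; w3·w3 = 758·758 + 700·700 + 45·45 = 1066589
λ ≈ 9582279/1066589 = 8.9840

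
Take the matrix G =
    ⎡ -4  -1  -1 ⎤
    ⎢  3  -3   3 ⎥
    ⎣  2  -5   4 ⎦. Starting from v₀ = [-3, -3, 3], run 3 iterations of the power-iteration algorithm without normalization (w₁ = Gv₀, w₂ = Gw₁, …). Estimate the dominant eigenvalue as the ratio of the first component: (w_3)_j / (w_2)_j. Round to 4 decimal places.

-2.2692

w1 = Gv₀ = (12, 9, 21)
w2 = Gw1 = (-78, 72, 63)
w3 = Gw2 = (177, -261, -264)
Ratio at component: 177 / -78 = -2.2692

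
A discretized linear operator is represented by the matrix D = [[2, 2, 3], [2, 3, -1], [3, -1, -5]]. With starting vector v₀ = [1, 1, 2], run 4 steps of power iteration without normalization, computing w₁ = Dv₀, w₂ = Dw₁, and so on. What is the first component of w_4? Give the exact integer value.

-444

w1 = Dv₀ = (10, 3, -8)
w2 = Dw1 = (2, 37, 67)
w3 = Dw2 = (279, 48, -366)
w4 = Dw3 = (-444, 1068, 2619)
The requested component of w4 is -444.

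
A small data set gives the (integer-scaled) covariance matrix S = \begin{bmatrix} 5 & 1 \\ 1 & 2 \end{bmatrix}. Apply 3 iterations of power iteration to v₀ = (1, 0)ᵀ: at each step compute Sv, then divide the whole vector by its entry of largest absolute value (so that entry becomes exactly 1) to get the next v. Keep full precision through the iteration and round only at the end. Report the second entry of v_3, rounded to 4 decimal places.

0.2920

Sv0 = (5.00000, 1.00000); divide by 5.00000 → v1 = (1.00000, 0.20000)
Sv1 = (5.20000, 1.40000); divide by 5.20000 → v2 = (1.00000, 0.26923)
Sv2 = (5.26923, 1.53846); divide by 5.26923 → v3 = (1.00000, 0.29197)
Requested entry of v3: 40/137 = 0.2920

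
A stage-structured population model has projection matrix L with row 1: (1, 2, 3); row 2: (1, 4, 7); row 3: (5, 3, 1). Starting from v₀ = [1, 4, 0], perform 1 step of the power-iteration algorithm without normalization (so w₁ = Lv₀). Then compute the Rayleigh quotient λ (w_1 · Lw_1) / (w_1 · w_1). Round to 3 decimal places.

w1 = Lv₀ = (1·1 + 2·4 + 3·0; 1·1 + 4·4 + 7·0; 5·1 + 3·4 + 1·0) = (9, 17, 17)
Lw1 = (94, 196, 113)
w1·Lw1 = 9·94 + 17·196 + 17·113 = 6099; w1·w1 = 9·9 + 17·17 + 17·17 = 659
λ ≈ 6099/659 = 9.255

9.255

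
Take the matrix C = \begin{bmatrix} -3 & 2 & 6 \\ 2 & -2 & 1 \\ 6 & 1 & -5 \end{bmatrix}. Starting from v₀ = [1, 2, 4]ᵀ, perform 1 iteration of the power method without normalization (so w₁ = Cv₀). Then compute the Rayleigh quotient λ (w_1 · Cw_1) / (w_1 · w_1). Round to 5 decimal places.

w1 = Cv₀ = ((-3)·1 + 2·2 + 6·4; 2·1 + (-2)·2 + 1·4; 6·1 + 1·2 + (-5)·4) = (25, 2, -12)
Cw1 = (-143, 34, 212)
w1·Cw1 = 25·(-143) + 2·34 + (-12)·212 = -6051; w1·w1 = 25·25 + 2·2 + (-12)·(-12) = 773
λ ≈ -6051/773 = -7.82794

λ ≈ -7.82794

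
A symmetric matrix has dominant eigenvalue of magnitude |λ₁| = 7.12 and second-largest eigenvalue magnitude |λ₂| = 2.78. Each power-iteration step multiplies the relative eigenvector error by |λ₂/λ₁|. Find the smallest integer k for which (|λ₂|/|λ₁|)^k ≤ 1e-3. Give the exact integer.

8

|λ₂/λ₁| = 2.78/7.12 = 0.39045
Need k ≥ ln(1e-3) / ln(0.39045) = -6.9078 / -0.9405 ≈ 7.345
Smallest integer k satisfying the bound: 8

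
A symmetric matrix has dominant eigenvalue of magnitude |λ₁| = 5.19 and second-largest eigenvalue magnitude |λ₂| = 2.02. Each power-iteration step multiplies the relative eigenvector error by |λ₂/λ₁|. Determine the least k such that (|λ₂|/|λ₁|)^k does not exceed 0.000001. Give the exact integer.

|λ₂/λ₁| = 2.02/5.19 = 0.38921
Need k ≥ ln(0.000001) / ln(0.38921) = -13.8155 / -0.9436 ≈ 14.641
Smallest integer k satisfying the bound: 15

15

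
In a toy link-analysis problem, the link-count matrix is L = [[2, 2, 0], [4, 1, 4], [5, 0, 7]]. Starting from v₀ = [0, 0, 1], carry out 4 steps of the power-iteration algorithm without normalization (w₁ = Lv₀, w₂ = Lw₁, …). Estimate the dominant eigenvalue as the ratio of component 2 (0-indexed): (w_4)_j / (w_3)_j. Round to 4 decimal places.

λ ≈ 8.0444

w1 = Lv₀ = (2·0 + 2·0 + 0·1; 4·0 + 1·0 + 4·1; 5·0 + 0·0 + 7·1) = (0, 4, 7)
w2 = Lw1 = (2·0 + 2·4 + 0·7; 4·0 + 1·4 + 4·7; 5·0 + 0·4 + 7·7) = (8, 32, 49)
w3 = Lw2 = (80, 260, 383)
w4 = Lw3 = (680, 2112, 3081)
Ratio at component: 3081 / 383 = 8.0444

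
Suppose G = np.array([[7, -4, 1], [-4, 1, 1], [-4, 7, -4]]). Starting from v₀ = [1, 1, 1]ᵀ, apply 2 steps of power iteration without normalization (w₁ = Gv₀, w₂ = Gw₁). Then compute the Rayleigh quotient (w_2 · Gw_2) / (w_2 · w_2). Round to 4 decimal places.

8.0610

w1 = Gv₀ = (7·1 + (-4)·1 + 1·1; (-4)·1 + 1·1 + 1·1; (-4)·1 + 7·1 + (-4)·1) = (4, -2, -1)
w2 = Gw1 = (7·4 + (-4)·(-2) + 1·(-1); (-4)·4 + 1·(-2) + 1·(-1); (-4)·4 + 7·(-2) + (-4)·(-1)) = (35, -19, -26)
Gw2 = (295, -185, -169)
w2·Gw2 = 35·295 + (-19)·(-185) + (-26)·(-169) = 18234; w2·w2 = 35·35 + (-19)·(-19) + (-26)·(-26) = 2262
λ ≈ 18234/2262 = 8.0610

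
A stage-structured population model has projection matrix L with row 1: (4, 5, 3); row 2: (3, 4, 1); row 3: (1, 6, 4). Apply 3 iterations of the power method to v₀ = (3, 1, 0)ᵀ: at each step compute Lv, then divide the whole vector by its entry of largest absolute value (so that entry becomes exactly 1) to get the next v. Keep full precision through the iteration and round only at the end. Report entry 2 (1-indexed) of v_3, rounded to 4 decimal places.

0.6648

Lv0 = (17.00000, 13.00000, 9.00000); divide by 17.00000 → v1 = (1.00000, 0.76471, 0.52941)
Lv1 = (9.41176, 6.58824, 7.70588); divide by 9.41176 → v2 = (1.00000, 0.70000, 0.81875)
Lv2 = (9.95625, 6.61875, 8.47500); divide by 9.95625 → v3 = (1.00000, 0.66478, 0.85122)
Requested entry of v3: 1059/1593 = 0.6648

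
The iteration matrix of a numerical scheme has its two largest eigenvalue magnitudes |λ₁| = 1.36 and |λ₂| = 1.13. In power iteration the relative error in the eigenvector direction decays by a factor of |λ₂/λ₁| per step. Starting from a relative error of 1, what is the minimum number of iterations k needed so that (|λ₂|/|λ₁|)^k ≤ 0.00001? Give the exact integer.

|λ₂/λ₁| = 1.13/1.36 = 0.83088
Need k ≥ ln(0.00001) / ln(0.83088) = -11.5129 / -0.1853 ≈ 62.142
Smallest integer k satisfying the bound: 63

63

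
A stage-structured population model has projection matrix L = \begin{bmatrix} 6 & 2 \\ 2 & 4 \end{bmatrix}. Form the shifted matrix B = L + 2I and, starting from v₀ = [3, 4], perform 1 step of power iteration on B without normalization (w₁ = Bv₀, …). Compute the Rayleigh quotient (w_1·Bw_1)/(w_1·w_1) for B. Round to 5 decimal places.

B = L + 2I has rows (8, 2); (2, 6)
w1 = Bv₀ = (8·3 + 2·4; 2·3 + 6·4) = (32, 30)
Bw1 = (316, 244)
w1·Bw1 = 17432; w1·w1 = 1924; μ ≈ 17432/1924 = 9.06029

μ ≈ 9.06029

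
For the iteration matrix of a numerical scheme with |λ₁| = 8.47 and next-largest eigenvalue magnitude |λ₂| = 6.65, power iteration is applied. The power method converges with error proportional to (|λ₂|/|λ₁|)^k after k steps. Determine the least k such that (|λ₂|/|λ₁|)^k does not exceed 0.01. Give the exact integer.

|λ₂/λ₁| = 6.65/8.47 = 0.78512
Need k ≥ ln(0.01) / ln(0.78512) = -4.6052 / -0.2419 ≈ 19.036
Smallest integer k satisfying the bound: 20

20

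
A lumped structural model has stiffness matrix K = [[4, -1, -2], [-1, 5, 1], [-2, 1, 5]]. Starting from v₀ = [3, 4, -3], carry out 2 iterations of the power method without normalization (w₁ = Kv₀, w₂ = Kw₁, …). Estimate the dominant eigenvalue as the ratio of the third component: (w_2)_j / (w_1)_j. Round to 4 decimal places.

λ ≈ 5.8235

w1 = Kv₀ = (4·3 + (-1)·4 + (-2)·(-3); (-1)·3 + 5·4 + 1·(-3); (-2)·3 + 1·4 + 5·(-3)) = (14, 14, -17)
w2 = Kw1 = (4·14 + (-1)·14 + (-2)·(-17); (-1)·14 + 5·14 + 1·(-17); (-2)·14 + 1·14 + 5·(-17)) = (76, 39, -99)
Ratio at component: -99 / -17 = 5.8235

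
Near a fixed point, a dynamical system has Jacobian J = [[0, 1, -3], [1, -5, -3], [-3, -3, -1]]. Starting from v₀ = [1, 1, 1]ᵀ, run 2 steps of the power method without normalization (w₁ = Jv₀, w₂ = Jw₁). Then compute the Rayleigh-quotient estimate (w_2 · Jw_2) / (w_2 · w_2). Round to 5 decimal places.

-6.58294

w1 = Jv₀ = (0·1 + 1·1 + (-3)·1; 1·1 + (-5)·1 + (-3)·1; (-3)·1 + (-3)·1 + (-1)·1) = (-2, -7, -7)
w2 = Jw1 = (0·(-2) + 1·(-7) + (-3)·(-7); 1·(-2) + (-5)·(-7) + (-3)·(-7); (-3)·(-2) + (-3)·(-7) + (-1)·(-7)) = (14, 54, 34)
Jw2 = (-48, -358, -238)
w2·Jw2 = 14·(-48) + 54·(-358) + 34·(-238) = -28096; w2·w2 = 14·14 + 54·54 + 34·34 = 4268
λ ≈ -28096/4268 = -6.58294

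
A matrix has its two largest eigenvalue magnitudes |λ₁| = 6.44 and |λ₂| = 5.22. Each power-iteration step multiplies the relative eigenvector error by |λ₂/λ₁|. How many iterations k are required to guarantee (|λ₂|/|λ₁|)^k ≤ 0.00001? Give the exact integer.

|λ₂/λ₁| = 5.22/6.44 = 0.81056
Need k ≥ ln(0.00001) / ln(0.81056) = -11.5129 / -0.2100 ≈ 54.815
Smallest integer k satisfying the bound: 55

55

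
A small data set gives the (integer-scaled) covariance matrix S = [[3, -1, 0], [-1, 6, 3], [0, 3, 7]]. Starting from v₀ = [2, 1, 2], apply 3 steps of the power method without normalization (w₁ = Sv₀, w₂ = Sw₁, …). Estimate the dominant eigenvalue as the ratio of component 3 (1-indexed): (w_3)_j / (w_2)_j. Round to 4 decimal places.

w1 = Sv₀ = (5, 10, 17)
w2 = Sw1 = (5, 106, 149)
w3 = Sw2 = (-91, 1078, 1361)
Ratio at component: 1361 / 149 = 9.1342

λ ≈ 9.1342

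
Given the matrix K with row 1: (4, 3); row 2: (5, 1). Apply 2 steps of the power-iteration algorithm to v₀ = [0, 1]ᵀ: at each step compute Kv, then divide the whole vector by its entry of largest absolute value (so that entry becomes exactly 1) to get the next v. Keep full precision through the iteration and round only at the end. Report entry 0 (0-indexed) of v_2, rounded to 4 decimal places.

Kv0 = (3.00000, 1.00000); divide by 3.00000 → v1 = (1.00000, 0.33333)
Kv1 = (5.00000, 5.33333); divide by 5.33333 → v2 = (0.93750, 1.00000)
Requested entry of v2: 15/16 = 0.9375

0.9375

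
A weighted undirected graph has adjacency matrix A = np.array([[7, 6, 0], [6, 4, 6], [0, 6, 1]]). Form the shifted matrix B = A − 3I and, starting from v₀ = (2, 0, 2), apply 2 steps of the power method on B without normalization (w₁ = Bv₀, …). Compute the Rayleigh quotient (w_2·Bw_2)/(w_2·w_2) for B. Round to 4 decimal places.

μ ≈ 4.7696

B = A − 3I has rows (4, 6, 0); (6, 1, 6); (0, 6, -2)
w1 = Bv₀ = (4·2 + 6·0 + 0·2; 6·2 + 1·0 + 6·2; 0·2 + 6·0 + (-2)·2) = (8, 24, -4)
w2 = Bw1 = (4·8 + 6·24 + 0·(-4); 6·8 + 1·24 + 6·(-4); 0·8 + 6·24 + (-2)·(-4)) = (176, 48, 152)
Bw2 = (992, 2016, -16)
w2·Bw2 = 268928; w2·w2 = 56384; μ ≈ 268928/56384 = 4.7696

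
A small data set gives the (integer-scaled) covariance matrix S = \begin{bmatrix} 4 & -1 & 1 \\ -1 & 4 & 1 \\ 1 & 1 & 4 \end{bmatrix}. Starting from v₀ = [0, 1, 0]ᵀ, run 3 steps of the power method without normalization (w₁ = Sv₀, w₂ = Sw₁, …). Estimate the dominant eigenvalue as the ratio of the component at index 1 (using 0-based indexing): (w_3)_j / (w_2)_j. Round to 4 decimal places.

λ ≈ 4.7778

w1 = Sv₀ = (-1, 4, 1)
w2 = Sw1 = (-7, 18, 7)
w3 = Sw2 = (-39, 86, 39)
Ratio at component: 86 / 18 = 4.7778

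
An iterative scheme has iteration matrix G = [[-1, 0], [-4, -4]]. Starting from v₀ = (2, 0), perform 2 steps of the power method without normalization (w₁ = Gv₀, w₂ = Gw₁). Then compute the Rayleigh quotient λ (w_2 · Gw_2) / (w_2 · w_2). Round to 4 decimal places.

-4.1920

w1 = Gv₀ = (-2, -8)
w2 = Gw1 = (2, 40)
Gw2 = (-2, -168)
w2·Gw2 = 2·(-2) + 40·(-168) = -6724; w2·w2 = 2·2 + 40·40 = 1604
λ ≈ -6724/1604 = -4.1920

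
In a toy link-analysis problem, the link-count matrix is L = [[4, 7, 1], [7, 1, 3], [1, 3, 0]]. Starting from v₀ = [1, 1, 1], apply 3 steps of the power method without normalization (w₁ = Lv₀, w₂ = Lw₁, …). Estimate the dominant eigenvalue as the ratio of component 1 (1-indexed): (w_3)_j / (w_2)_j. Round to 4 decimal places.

w1 = Lv₀ = (4·1 + 7·1 + 1·1; 7·1 + 1·1 + 3·1; 1·1 + 3·1 + 0·1) = (12, 11, 4)
w2 = Lw1 = (4·12 + 7·11 + 1·4; 7·12 + 1·11 + 3·4; 1·12 + 3·11 + 0·4) = (129, 107, 45)
w3 = Lw2 = (1310, 1145, 450)
Ratio at component: 1310 / 129 = 10.1550

λ ≈ 10.1550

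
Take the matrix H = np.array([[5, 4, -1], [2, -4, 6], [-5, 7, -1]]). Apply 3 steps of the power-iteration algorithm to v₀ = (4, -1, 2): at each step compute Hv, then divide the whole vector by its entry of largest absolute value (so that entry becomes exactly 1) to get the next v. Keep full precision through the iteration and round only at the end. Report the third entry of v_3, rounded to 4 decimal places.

1.0000

Hv0 = (14.00000, 24.00000, -29.00000); divide by -29.00000 → v1 = (-0.48276, -0.82759, 1.00000)
Hv1 = (-6.72414, 8.34483, -4.37931); divide by 8.34483 → v2 = (-0.80579, 1.00000, -0.52479)
Hv2 = (0.49587, -8.76033, 11.55372); divide by 11.55372 → v3 = (0.04292, -0.75823, 1.00000)
Requested entry of v3: -2796/-2796 = 1.0000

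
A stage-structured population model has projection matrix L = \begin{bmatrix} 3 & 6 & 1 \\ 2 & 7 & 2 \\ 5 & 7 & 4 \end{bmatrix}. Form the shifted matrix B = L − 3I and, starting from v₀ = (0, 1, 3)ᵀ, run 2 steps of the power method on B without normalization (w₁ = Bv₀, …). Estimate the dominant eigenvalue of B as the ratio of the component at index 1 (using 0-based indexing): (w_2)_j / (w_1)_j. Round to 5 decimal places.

μ ≈ 7.80000

B = L − 3I has rows (0, 6, 1); (2, 4, 2); (5, 7, 1)
w1 = Bv₀ = (9, 10, 10)
w2 = Bw1 = (70, 78, 125)
Ratio: 78/10 = 7.80000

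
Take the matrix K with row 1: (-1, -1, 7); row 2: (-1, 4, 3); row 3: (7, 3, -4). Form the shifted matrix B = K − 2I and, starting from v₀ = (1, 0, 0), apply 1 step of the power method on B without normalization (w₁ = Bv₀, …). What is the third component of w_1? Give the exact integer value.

7

B = K − 2I has rows (-3, -1, 7); (-1, 2, 3); (7, 3, -6)
w1 = Bv₀ = ((-3)·1 + (-1)·0 + 7·0; (-1)·1 + 2·0 + 3·0; 7·1 + 3·0 + (-6)·0) = (-3, -1, 7)
Requested component of w1: 7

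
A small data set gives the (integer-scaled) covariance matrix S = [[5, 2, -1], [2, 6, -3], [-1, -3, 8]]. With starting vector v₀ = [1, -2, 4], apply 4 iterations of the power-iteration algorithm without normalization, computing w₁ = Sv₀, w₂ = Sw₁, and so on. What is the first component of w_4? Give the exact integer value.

w1 = Sv₀ = (-3, -22, 37)
w2 = Sw1 = (-96, -249, 365)
w3 = Sw2 = (-1343, -2781, 3763)
w4 = Sw3 = (-16040, -30661, 39790)
The requested component of w4 is -16040.

-16040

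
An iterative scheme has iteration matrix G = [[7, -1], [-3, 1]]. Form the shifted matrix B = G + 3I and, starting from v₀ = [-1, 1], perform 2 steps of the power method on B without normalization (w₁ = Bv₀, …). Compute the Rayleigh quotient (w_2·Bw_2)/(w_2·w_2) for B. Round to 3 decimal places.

10.357

B = G + 3I has rows (10, -1); (-3, 4)
w1 = Bv₀ = (10·(-1) + (-1)·1; (-3)·(-1) + 4·1) = (-11, 7)
w2 = Bw1 = (10·(-11) + (-1)·7; (-3)·(-11) + 4·7) = (-117, 61)
Bw2 = (-1231, 595)
w2·Bw2 = 180322; w2·w2 = 17410; μ ≈ 180322/17410 = 10.357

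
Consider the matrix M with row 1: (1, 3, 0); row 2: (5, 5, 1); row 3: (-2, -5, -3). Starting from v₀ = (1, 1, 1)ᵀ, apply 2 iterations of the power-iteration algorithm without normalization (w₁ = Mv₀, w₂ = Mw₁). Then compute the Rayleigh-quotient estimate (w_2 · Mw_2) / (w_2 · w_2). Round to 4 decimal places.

w1 = Mv₀ = (1·1 + 3·1 + 0·1; 5·1 + 5·1 + 1·1; (-2)·1 + (-5)·1 + (-3)·1) = (4, 11, -10)
w2 = Mw1 = (1·4 + 3·11 + 0·(-10); 5·4 + 5·11 + 1·(-10); (-2)·4 + (-5)·11 + (-3)·(-10)) = (37, 65, -33)
Mw2 = (232, 477, -300)
w2·Mw2 = 37·232 + 65·477 + (-33)·(-300) = 49489; w2·w2 = 37·37 + 65·65 + (-33)·(-33) = 6683
λ ≈ 49489/6683 = 7.4052

λ ≈ 7.4052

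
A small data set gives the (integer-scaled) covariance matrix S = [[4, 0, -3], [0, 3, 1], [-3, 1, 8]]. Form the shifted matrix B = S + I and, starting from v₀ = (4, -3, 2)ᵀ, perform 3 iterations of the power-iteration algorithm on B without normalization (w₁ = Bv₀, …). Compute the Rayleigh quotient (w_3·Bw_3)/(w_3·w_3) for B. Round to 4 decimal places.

B = S + I has rows (5, 0, -3); (0, 4, 1); (-3, 1, 9)
w1 = Bv₀ = (14, -10, 3)
w2 = Bw1 = (61, -37, -25)
w3 = Bw2 = (380, -173, -445)
Bw3 = (3235, -1137, -5318)
w3·Bw3 = 3792511; w3·w3 = 372354; μ ≈ 3792511/372354 = 10.1852

μ ≈ 10.1852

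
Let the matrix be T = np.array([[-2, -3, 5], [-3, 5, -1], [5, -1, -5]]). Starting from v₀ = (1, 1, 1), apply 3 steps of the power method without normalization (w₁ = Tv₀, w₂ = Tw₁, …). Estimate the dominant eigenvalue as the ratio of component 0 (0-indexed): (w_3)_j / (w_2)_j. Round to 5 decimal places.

w1 = Tv₀ = ((-2)·1 + (-3)·1 + 5·1; (-3)·1 + 5·1 + (-1)·1; 5·1 + (-1)·1 + (-5)·1) = (0, 1, -1)
w2 = Tw1 = ((-2)·0 + (-3)·1 + 5·(-1); (-3)·0 + 5·1 + (-1)·(-1); 5·0 + (-1)·1 + (-5)·(-1)) = (-8, 6, 4)
w3 = Tw2 = (18, 50, -66)
Ratio at component: 18 / -8 = -2.25000

λ ≈ -2.25000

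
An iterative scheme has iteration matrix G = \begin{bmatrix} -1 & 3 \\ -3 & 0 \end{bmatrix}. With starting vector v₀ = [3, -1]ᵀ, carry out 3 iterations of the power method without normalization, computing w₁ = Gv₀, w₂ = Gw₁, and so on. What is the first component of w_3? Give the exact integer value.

75

w1 = Gv₀ = ((-1)·3 + 3·(-1); (-3)·3 + 0·(-1)) = (-6, -9)
w2 = Gw1 = ((-1)·(-6) + 3·(-9); (-3)·(-6) + 0·(-9)) = (-21, 18)
w3 = Gw2 = (75, 63)
The requested component of w3 is 75.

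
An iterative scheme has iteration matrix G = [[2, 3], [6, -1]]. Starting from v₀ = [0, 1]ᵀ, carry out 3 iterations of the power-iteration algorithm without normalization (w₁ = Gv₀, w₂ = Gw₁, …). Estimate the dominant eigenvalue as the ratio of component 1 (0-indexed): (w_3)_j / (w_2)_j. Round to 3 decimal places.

λ ≈ -0.053

w1 = Gv₀ = (3, -1)
w2 = Gw1 = (3, 19)
w3 = Gw2 = (63, -1)
Ratio at component: -1 / 19 = -0.053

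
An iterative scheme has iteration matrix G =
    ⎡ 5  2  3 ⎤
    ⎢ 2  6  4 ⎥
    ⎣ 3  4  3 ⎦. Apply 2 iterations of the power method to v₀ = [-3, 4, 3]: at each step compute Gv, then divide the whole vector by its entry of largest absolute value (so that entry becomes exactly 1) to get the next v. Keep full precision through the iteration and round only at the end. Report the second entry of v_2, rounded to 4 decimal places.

1.0000

Gv0 = (2.00000, 30.00000, 16.00000); divide by 30.00000 → v1 = (0.06667, 1.00000, 0.53333)
Gv1 = (3.93333, 8.26667, 5.80000); divide by 8.26667 → v2 = (0.47581, 1.00000, 0.70161)
Requested entry of v2: 248/248 = 1.0000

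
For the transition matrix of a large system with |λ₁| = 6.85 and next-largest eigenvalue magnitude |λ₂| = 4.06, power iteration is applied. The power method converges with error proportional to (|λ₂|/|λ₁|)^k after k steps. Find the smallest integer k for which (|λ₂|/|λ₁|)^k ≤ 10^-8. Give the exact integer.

36

|λ₂/λ₁| = 4.06/6.85 = 0.59270
Need k ≥ ln(10^-8) / ln(0.59270) = -18.4207 / -0.5231 ≈ 35.217
Smallest integer k satisfying the bound: 36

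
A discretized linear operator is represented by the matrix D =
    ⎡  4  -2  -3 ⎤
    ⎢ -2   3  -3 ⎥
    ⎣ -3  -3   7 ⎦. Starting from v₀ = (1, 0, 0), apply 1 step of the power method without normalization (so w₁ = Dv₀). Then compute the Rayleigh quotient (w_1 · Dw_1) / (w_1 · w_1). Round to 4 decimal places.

λ ≈ 7.1379

w1 = Dv₀ = (4·1 + (-2)·0 + (-3)·0; (-2)·1 + 3·0 + (-3)·0; (-3)·1 + (-3)·0 + 7·0) = (4, -2, -3)
Dw1 = (29, -5, -27)
w1·Dw1 = 4·29 + (-2)·(-5) + (-3)·(-27) = 207; w1·w1 = 4·4 + (-2)·(-2) + (-3)·(-3) = 29
λ ≈ 207/29 = 7.1379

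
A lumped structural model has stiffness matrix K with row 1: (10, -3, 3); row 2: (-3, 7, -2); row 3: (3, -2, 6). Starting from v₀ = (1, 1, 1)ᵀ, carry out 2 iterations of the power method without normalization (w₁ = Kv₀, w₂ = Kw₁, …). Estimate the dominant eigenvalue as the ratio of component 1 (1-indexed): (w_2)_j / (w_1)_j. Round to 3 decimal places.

λ ≈ 11.500

w1 = Kv₀ = (10·1 + (-3)·1 + 3·1; (-3)·1 + 7·1 + (-2)·1; 3·1 + (-2)·1 + 6·1) = (10, 2, 7)
w2 = Kw1 = (10·10 + (-3)·2 + 3·7; (-3)·10 + 7·2 + (-2)·7; 3·10 + (-2)·2 + 6·7) = (115, -30, 68)
Ratio at component: 115 / 10 = 11.500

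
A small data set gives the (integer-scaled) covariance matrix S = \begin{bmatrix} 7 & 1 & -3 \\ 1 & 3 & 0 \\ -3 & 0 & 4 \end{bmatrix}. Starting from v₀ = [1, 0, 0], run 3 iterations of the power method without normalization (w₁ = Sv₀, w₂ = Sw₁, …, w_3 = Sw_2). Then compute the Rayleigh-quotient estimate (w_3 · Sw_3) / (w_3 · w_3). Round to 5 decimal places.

8.97554

w1 = Sv₀ = (7·1 + 1·0 + (-3)·0; 1·1 + 3·0 + 0·0; (-3)·1 + 0·0 + 4·0) = (7, 1, -3)
w2 = Sw1 = (7·7 + 1·1 + (-3)·(-3); 1·7 + 3·1 + 0·(-3); (-3)·7 + 0·1 + 4·(-3)) = (59, 10, -33)
w3 = Sw2 = (522, 89, -309)
Sw3 = (4670, 789, -2802)
w3·Sw3 = 522·4670 + 89·789 + (-309)·(-2802) = 3373779; w3·w3 = 522·522 + 89·89 + (-309)·(-309) = 375886
λ ≈ 3373779/375886 = 8.97554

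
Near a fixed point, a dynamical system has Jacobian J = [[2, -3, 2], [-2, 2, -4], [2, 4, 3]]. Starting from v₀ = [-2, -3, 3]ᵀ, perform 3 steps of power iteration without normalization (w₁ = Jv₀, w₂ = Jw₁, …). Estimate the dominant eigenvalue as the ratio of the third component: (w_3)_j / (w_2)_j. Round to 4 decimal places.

λ ≈ 2.7818

w1 = Jv₀ = (2·(-2) + (-3)·(-3) + 2·3; (-2)·(-2) + 2·(-3) + (-4)·3; 2·(-2) + 4·(-3) + 3·3) = (11, -14, -7)
w2 = Jw1 = (2·11 + (-3)·(-14) + 2·(-7); (-2)·11 + 2·(-14) + (-4)·(-7); 2·11 + 4·(-14) + 3·(-7)) = (50, -22, -55)
w3 = Jw2 = (56, 76, -153)
Ratio at component: -153 / -55 = 2.7818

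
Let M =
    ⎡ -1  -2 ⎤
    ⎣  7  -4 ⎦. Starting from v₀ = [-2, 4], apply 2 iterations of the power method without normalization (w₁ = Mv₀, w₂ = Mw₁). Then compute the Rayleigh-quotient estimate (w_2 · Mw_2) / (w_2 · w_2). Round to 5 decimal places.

w1 = Mv₀ = (-6, -30)
w2 = Mw1 = (66, 78)
Mw2 = (-222, 150)
w2·Mw2 = 66·(-222) + 78·150 = -2952; w2·w2 = 66·66 + 78·78 = 10440
λ ≈ -2952/10440 = -0.28276

λ ≈ -0.28276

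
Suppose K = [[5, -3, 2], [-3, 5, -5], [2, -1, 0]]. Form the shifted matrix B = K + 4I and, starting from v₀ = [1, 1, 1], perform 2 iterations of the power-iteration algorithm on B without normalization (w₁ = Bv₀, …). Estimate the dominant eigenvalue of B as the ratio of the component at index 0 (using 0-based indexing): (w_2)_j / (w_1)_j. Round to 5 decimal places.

9.87500

B = K + 4I has rows (9, -3, 2); (-3, 9, -5); (2, -1, 4)
w1 = Bv₀ = (8, 1, 5)
w2 = Bw1 = (79, -40, 35)
Ratio: 79/8 = 9.87500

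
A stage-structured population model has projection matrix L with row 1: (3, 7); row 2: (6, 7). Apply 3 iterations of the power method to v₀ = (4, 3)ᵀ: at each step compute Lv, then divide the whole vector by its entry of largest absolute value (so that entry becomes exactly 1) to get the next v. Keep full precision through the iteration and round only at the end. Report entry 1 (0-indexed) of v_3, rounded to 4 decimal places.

1.0000

Lv0 = (33.00000, 45.00000); divide by 45.00000 → v1 = (0.73333, 1.00000)
Lv1 = (9.20000, 11.40000); divide by 11.40000 → v2 = (0.80702, 1.00000)
Lv2 = (9.42105, 11.84211); divide by 11.84211 → v3 = (0.79556, 1.00000)
Requested entry of v3: 6075/6075 = 1.0000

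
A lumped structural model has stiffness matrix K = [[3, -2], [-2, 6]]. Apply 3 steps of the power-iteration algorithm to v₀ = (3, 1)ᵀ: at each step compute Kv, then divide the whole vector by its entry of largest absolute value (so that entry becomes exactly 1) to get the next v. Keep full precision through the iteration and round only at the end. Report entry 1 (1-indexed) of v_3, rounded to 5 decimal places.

-0.72222

Kv0 = (7.000000, 0.000000); divide by 7.000000 → v1 = (1.000000, 0.000000)
Kv1 = (3.000000, -2.000000); divide by 3.000000 → v2 = (1.000000, -0.666667)
Kv2 = (4.333333, -6.000000); divide by -6.000000 → v3 = (-0.722222, 1.000000)
Requested entry of v3: 91/-126 = -0.72222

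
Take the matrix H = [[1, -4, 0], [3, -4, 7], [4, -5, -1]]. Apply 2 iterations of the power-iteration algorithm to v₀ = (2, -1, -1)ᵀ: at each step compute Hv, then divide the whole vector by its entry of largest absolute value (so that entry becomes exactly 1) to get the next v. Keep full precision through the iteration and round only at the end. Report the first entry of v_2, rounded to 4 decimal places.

Hv0 = (6.00000, 3.00000, 14.00000); divide by 14.00000 → v1 = (0.42857, 0.21429, 1.00000)
Hv1 = (-0.42857, 7.42857, -0.35714); divide by 7.42857 → v2 = (-0.05769, 1.00000, -0.04808)
Requested entry of v2: -6/104 = -0.0577

-0.0577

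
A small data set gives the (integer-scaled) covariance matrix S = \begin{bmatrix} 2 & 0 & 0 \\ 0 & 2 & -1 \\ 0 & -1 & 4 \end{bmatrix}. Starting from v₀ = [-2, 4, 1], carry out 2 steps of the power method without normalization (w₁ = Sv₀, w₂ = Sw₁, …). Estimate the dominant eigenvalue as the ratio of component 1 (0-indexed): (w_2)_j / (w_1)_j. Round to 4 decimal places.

w1 = Sv₀ = (2·(-2) + 0·4 + 0·1; 0·(-2) + 2·4 + (-1)·1; 0·(-2) + (-1)·4 + 4·1) = (-4, 7, 0)
w2 = Sw1 = (2·(-4) + 0·7 + 0·0; 0·(-4) + 2·7 + (-1)·0; 0·(-4) + (-1)·7 + 4·0) = (-8, 14, -7)
Ratio at component: 14 / 7 = 2.0000

λ ≈ 2.0000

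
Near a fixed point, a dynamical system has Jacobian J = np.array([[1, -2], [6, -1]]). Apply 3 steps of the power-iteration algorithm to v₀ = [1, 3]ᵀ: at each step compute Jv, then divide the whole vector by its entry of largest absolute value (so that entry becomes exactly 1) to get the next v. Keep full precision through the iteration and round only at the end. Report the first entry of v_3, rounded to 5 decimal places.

Jv0 = (-5.000000, 3.000000); divide by -5.000000 → v1 = (1.000000, -0.600000)
Jv1 = (2.200000, 6.600000); divide by 6.600000 → v2 = (0.333333, 1.000000)
Jv2 = (-1.666667, 1.000000); divide by -1.666667 → v3 = (1.000000, -0.600000)
Requested entry of v3: 55/55 = 1.00000

1.00000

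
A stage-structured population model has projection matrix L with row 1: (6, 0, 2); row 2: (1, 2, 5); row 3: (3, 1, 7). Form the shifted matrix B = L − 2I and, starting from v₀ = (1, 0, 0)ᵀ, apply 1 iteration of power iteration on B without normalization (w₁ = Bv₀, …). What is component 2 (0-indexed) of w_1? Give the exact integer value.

B = L − 2I has rows (4, 0, 2); (1, 0, 5); (3, 1, 5)
w1 = Bv₀ = (4·1 + 0·0 + 2·0; 1·1 + 0·0 + 5·0; 3·1 + 1·0 + 5·0) = (4, 1, 3)
Requested component of w1: 3

3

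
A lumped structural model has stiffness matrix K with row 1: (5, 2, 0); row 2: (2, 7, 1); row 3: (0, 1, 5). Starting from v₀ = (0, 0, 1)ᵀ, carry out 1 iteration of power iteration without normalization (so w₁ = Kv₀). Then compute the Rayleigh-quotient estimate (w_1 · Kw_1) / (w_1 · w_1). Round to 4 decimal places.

w1 = Kv₀ = (0, 1, 5)
Kw1 = (2, 12, 26)
w1·Kw1 = 0·2 + 1·12 + 5·26 = 142; w1·w1 = 0·0 + 1·1 + 5·5 = 26
λ ≈ 142/26 = 5.4615

λ ≈ 5.4615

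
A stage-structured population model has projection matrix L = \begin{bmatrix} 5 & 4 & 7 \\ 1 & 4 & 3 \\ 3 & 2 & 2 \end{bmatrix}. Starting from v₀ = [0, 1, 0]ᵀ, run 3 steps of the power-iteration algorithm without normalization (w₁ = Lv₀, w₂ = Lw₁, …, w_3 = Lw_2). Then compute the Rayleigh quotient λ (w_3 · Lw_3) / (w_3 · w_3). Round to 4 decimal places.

w1 = Lv₀ = (4, 4, 2)
w2 = Lw1 = (50, 26, 24)
w3 = Lw2 = (522, 226, 250)
Lw3 = (5264, 2176, 2518)
w3·Lw3 = 522·5264 + 226·2176 + 250·2518 = 3869084; w3·w3 = 522·522 + 226·226 + 250·250 = 386060
λ ≈ 3869084/386060 = 10.0220

10.0220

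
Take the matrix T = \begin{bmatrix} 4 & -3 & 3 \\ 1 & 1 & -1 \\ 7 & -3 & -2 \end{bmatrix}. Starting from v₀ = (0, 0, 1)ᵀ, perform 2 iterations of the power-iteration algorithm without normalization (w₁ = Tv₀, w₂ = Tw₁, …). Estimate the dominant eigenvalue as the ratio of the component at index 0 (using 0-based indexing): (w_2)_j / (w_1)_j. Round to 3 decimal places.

w1 = Tv₀ = (4·0 + (-3)·0 + 3·1; 1·0 + 1·0 + (-1)·1; 7·0 + (-3)·0 + (-2)·1) = (3, -1, -2)
w2 = Tw1 = (4·3 + (-3)·(-1) + 3·(-2); 1·3 + 1·(-1) + (-1)·(-2); 7·3 + (-3)·(-1) + (-2)·(-2)) = (9, 4, 28)
Ratio at component: 9 / 3 = 3.000

3.000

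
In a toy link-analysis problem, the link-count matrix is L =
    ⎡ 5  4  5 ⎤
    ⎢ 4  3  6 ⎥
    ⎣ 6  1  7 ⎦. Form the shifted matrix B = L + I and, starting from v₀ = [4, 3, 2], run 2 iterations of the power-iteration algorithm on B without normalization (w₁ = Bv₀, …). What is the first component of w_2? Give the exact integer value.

B = L + I has rows (6, 4, 5); (4, 4, 6); (6, 1, 8)
w1 = Bv₀ = (6·4 + 4·3 + 5·2; 4·4 + 4·3 + 6·2; 6·4 + 1·3 + 8·2) = (46, 40, 43)
w2 = Bw1 = (6·46 + 4·40 + 5·43; 4·46 + 4·40 + 6·43; 6·46 + 1·40 + 8·43) = (651, 602, 660)
Requested component of w2: 651

651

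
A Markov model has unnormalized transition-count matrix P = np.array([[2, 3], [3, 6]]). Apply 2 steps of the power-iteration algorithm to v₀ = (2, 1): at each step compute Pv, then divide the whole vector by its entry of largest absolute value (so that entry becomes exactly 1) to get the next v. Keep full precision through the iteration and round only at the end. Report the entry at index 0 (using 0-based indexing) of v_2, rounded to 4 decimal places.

0.5376

Pv0 = (7.00000, 12.00000); divide by 12.00000 → v1 = (0.58333, 1.00000)
Pv1 = (4.16667, 7.75000); divide by 7.75000 → v2 = (0.53763, 1.00000)
Requested entry of v2: 50/93 = 0.5376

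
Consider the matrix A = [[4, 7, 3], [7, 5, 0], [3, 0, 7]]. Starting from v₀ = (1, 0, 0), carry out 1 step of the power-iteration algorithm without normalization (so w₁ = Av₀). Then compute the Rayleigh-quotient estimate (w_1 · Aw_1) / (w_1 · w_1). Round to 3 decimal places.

w1 = Av₀ = (4, 7, 3)
Aw1 = (74, 63, 33)
w1·Aw1 = 4·74 + 7·63 + 3·33 = 836; w1·w1 = 4·4 + 7·7 + 3·3 = 74
λ ≈ 836/74 = 11.297

λ ≈ 11.297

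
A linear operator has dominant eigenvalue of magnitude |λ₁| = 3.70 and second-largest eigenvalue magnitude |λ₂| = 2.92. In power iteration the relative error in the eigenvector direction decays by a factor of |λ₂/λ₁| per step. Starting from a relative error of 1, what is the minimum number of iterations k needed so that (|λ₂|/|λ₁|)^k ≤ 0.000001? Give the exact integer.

59

|λ₂/λ₁| = 2.92/3.70 = 0.78919
Need k ≥ ln(0.000001) / ln(0.78919) = -13.8155 / -0.2367 ≈ 58.355
Smallest integer k satisfying the bound: 59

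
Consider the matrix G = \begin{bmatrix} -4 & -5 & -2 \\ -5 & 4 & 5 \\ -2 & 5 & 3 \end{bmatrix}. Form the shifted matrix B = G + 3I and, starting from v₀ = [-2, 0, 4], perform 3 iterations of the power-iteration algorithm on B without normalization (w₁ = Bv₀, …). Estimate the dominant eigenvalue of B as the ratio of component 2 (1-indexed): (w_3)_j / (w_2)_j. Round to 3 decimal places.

μ ≈ 13.974

B = G + 3I has rows (-1, -5, -2); (-5, 7, 5); (-2, 5, 6)
w1 = Bv₀ = (-6, 30, 28)
w2 = Bw1 = (-200, 380, 330)
w3 = Bw2 = (-2360, 5310, 4280)
Ratio: 5310/380 = 13.974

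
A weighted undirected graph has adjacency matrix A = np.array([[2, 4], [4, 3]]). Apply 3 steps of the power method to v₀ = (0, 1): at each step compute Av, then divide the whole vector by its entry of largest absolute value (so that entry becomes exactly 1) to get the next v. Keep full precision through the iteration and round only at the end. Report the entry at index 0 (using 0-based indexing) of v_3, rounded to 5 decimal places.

0.90323

Av0 = (4.000000, 3.000000); divide by 4.000000 → v1 = (1.000000, 0.750000)
Av1 = (5.000000, 6.250000); divide by 6.250000 → v2 = (0.800000, 1.000000)
Av2 = (5.600000, 6.200000); divide by 6.200000 → v3 = (0.903226, 1.000000)
Requested entry of v3: 140/155 = 0.90323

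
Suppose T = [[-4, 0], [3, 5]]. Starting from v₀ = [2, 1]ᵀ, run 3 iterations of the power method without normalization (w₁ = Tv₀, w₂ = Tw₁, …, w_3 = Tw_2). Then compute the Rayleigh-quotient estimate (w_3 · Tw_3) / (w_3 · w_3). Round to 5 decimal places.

1.92839

w1 = Tv₀ = ((-4)·2 + 0·1; 3·2 + 5·1) = (-8, 11)
w2 = Tw1 = ((-4)·(-8) + 0·11; 3·(-8) + 5·11) = (32, 31)
w3 = Tw2 = (-128, 251)
Tw3 = (512, 871)
w3·Tw3 = (-128)·512 + 251·871 = 153085; w3·w3 = (-128)·(-128) + 251·251 = 79385
λ ≈ 153085/79385 = 1.92839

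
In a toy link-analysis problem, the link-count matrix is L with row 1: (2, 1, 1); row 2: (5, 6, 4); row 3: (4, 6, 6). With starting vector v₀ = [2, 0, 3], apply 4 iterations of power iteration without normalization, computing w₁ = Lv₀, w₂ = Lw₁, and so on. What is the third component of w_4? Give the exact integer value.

44664

w1 = Lv₀ = (2·2 + 1·0 + 1·3; 5·2 + 6·0 + 4·3; 4·2 + 6·0 + 6·3) = (7, 22, 26)
w2 = Lw1 = (2·7 + 1·22 + 1·26; 5·7 + 6·22 + 4·26; 4·7 + 6·22 + 6·26) = (62, 271, 316)
w3 = Lw2 = (711, 3200, 3770)
w4 = Lw3 = (8392, 37835, 44664)
The requested component of w4 is 44664.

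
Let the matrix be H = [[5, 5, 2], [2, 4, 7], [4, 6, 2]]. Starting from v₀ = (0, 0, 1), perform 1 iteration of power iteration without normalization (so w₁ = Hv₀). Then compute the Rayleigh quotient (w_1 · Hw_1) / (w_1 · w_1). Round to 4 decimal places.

w1 = Hv₀ = (5·0 + 5·0 + 2·1; 2·0 + 4·0 + 7·1; 4·0 + 6·0 + 2·1) = (2, 7, 2)
Hw1 = (49, 46, 54)
w1·Hw1 = 2·49 + 7·46 + 2·54 = 528; w1·w1 = 2·2 + 7·7 + 2·2 = 57
λ ≈ 528/57 = 9.2632

λ ≈ 9.2632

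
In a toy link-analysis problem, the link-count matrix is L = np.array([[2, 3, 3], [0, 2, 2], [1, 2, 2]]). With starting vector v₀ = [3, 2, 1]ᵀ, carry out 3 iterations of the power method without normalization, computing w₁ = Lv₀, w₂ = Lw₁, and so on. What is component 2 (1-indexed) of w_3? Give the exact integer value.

w1 = Lv₀ = (2·3 + 3·2 + 3·1; 0·3 + 2·2 + 2·1; 1·3 + 2·2 + 2·1) = (15, 6, 9)
w2 = Lw1 = (2·15 + 3·6 + 3·9; 0·15 + 2·6 + 2·9; 1·15 + 2·6 + 2·9) = (75, 30, 45)
w3 = Lw2 = (375, 150, 225)
The requested component of w3 is 150.

150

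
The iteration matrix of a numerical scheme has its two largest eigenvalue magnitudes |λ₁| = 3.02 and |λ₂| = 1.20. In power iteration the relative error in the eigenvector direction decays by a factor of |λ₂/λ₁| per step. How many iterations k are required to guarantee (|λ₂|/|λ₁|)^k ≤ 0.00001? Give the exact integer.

13

|λ₂/λ₁| = 1.20/3.02 = 0.39735
Need k ≥ ln(0.00001) / ln(0.39735) = -11.5129 / -0.9229 ≈ 12.474
Smallest integer k satisfying the bound: 13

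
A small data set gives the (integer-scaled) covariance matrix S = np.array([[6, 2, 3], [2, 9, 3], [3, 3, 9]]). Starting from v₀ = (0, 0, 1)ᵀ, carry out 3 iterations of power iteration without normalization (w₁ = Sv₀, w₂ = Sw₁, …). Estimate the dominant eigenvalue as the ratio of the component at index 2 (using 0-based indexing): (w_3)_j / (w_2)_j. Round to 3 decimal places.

w1 = Sv₀ = (6·0 + 2·0 + 3·1; 2·0 + 9·0 + 3·1; 3·0 + 3·0 + 9·1) = (3, 3, 9)
w2 = Sw1 = (6·3 + 2·3 + 3·9; 2·3 + 9·3 + 3·9; 3·3 + 3·3 + 9·9) = (51, 60, 99)
w3 = Sw2 = (723, 939, 1224)
Ratio at component: 1224 / 99 = 12.364

12.364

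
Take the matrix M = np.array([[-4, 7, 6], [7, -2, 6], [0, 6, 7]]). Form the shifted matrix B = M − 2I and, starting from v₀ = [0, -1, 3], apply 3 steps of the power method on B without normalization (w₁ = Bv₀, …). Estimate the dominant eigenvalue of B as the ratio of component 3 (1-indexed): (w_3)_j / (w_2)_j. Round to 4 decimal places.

μ ≈ 6.4576

B = M − 2I has rows (-6, 7, 6); (7, -4, 6); (0, 6, 5)
w1 = Bv₀ = ((-6)·0 + 7·(-1) + 6·3; 7·0 + (-4)·(-1) + 6·3; 0·0 + 6·(-1) + 5·3) = (11, 22, 9)
w2 = Bw1 = ((-6)·11 + 7·22 + 6·9; 7·11 + (-4)·22 + 6·9; 0·11 + 6·22 + 5·9) = (142, 43, 177)
w3 = Bw2 = (511, 1884, 1143)
Ratio: 1143/177 = 6.4576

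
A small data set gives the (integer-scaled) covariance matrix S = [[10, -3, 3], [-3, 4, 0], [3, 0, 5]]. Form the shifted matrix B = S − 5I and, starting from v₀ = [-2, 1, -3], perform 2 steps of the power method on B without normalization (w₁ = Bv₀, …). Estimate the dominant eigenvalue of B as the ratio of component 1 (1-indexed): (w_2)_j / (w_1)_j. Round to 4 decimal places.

6.5000

B = S − 5I has rows (5, -3, 3); (-3, -1, 0); (3, 0, 0)
w1 = Bv₀ = (-22, 5, -6)
w2 = Bw1 = (-143, 61, -66)
Ratio: -143/-22 = 6.5000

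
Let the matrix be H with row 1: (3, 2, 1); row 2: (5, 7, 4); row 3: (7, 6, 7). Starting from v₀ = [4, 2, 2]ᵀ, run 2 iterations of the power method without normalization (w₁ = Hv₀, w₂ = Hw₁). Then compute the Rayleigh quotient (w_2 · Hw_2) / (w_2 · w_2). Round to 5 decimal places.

w1 = Hv₀ = (18, 42, 54)
w2 = Hw1 = (192, 600, 756)
Hw2 = (2532, 8184, 10236)
w2·Hw2 = 192·2532 + 600·8184 + 756·10236 = 13134960; w2·w2 = 192·192 + 600·600 + 756·756 = 968400
λ ≈ 13134960/968400 = 13.56357

13.56357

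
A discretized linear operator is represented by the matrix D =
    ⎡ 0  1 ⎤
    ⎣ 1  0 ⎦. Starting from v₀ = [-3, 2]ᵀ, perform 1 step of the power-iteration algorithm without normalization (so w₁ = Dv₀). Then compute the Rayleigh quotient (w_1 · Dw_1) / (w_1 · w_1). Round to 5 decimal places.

λ ≈ -0.92308

w1 = Dv₀ = (2, -3)
Dw1 = (-3, 2)
w1·Dw1 = 2·(-3) + (-3)·2 = -12; w1·w1 = 2·2 + (-3)·(-3) = 13
λ ≈ -12/13 = -0.92308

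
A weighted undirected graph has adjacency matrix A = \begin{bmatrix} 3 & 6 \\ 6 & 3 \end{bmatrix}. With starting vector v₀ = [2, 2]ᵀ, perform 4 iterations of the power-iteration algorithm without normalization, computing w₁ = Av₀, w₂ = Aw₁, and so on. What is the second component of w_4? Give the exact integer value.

w1 = Av₀ = (3·2 + 6·2; 6·2 + 3·2) = (18, 18)
w2 = Aw1 = (3·18 + 6·18; 6·18 + 3·18) = (162, 162)
w3 = Aw2 = (1458, 1458)
w4 = Aw3 = (13122, 13122)
The requested component of w4 is 13122.

13122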